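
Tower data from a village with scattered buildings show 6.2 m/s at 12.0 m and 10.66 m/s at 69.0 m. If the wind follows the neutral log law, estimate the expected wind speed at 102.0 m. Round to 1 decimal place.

Log law: V ∝ ln(z/z₀). From the pair, with r = V₁/V₂ = 0.58161,
ln z₀ = (ln z₁ − r·ln z₂)/(1 − r) = (2.4849 − 0.58161×4.2341)/0.41839 = 0.0533 → z₀ = 1.055 m
V₃ = V₁ · ln(z₃/z₀)/ln(z₁/z₀) = 6.2 × 4.5717/2.4316 = 11.6566 m/s

11.7 m/s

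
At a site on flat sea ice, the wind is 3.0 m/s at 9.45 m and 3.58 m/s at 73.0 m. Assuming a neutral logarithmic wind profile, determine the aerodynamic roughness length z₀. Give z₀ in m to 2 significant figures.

z₀ ≈ 0.00024 m

Log law: V(z) ∝ ln(z/z₀). With r = V₁/V₂ = 3.0/3.58 = 0.83799,
r · ln(z₂/z₀) = ln(z₁/z₀) ⇒ ln z₀ = (ln z₁ − r·ln z₂)/(1 − r)
ln z₀ = (2.24601 − 0.83799×4.29046) / 0.16201 = -8.3287
z₀ = exp(-8.3287) = 0.0002415 m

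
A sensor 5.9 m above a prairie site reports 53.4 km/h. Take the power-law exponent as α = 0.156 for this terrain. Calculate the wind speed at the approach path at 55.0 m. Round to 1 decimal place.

Power-law profile: V₂ = V₁ · (z₂/z₁)^α
V₂ = 53.4 × (55.0/5.9)^0.156 = 53.4 × (9.3220)^0.156
    = 53.4 × 1.4166 = 75.6458 km/h

75.6 km/h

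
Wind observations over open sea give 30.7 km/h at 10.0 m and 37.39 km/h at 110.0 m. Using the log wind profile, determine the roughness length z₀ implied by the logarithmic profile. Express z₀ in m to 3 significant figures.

Log law: V(z) ∝ ln(z/z₀). With r = V₁/V₂ = 30.7/37.39 = 0.82108,
r · ln(z₂/z₀) = ln(z₁/z₀) ⇒ ln z₀ = (ln z₁ − r·ln z₂)/(1 − r)
ln z₀ = (2.30259 − 0.82108×4.70048) / 0.17892 = -8.7012
z₀ = exp(-8.7012) = 0.0001664 m

z₀ ≈ 0.000166 m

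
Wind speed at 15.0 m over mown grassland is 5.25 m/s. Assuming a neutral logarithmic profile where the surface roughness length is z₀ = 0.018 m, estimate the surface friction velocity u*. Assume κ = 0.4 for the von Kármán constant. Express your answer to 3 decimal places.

u* ≈ 0.312 m/s

Log law: V(z) = (u*/κ) · ln(z/z₀) ⇒ u* = κ · V / ln(z/z₀)
u* = 0.4 × 5.25 / ln(15.0/0.018) = 0.4 × 5.25 / 6.7254
   = 2.1000 / 6.7254 = 0.3122 m/s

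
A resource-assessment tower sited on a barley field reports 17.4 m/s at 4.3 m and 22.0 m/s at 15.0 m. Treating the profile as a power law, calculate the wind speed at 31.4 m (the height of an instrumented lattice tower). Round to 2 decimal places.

First find α: α = ln(V₂/V₁)/ln(z₂/z₁) = ln(22.0/17.4)/ln(15.0/4.3) = 0.23457/1.24944 = 0.1877
Extrapolate from 15.0 m to 31.4 m: V₃ = 22.0 × (31.4/15.0)^0.1877 = 22.0 × 1.1488 = 25.2731 m/s

25.27 m/s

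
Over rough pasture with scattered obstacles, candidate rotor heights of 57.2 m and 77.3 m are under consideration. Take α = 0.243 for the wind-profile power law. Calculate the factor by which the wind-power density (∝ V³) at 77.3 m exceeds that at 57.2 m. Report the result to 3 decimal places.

1.245

Speed ratio: V_B/V_A = (z_B/z_A)^α = (77.3/57.2)^0.243 = (1.3514)^0.243 = 1.07592
Power-density ratio: P_B/P_A = (V_B/V_A)³ = (1.07592)³ = 1.24549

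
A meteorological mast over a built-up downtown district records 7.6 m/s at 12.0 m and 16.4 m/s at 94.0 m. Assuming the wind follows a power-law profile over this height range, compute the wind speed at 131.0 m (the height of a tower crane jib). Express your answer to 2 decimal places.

First find α: α = ln(V₂/V₁)/ln(z₂/z₁) = ln(16.4/7.6)/ln(94.0/12.0) = 0.76913/2.05839 = 0.3737
Extrapolate from 94.0 m to 131.0 m: V₃ = 16.4 × (131.0/94.0)^0.3737 = 16.4 × 1.1320 = 18.5654 m/s

18.57 m/s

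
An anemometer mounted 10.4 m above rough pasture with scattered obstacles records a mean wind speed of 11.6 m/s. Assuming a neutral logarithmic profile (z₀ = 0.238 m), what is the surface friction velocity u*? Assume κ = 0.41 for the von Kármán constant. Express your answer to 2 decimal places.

u* ≈ 1.26 m/s

Log law: V(z) = (u*/κ) · ln(z/z₀) ⇒ u* = κ · V / ln(z/z₀)
u* = 0.41 × 11.6 / ln(10.4/0.238) = 0.41 × 11.6 / 3.7773
   = 4.7560 / 3.7773 = 1.2591 m/s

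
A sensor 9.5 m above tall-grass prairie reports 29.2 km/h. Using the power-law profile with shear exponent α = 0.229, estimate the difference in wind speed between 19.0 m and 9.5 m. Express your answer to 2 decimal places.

Power law: V₂ = V₁ · (z₂/z₁)^α = 29.2 × (2.0000)^0.229 = 34.2231 km/h
ΔV = 34.2231 − 29.2 = 5.0231 km/h

5.02 km/h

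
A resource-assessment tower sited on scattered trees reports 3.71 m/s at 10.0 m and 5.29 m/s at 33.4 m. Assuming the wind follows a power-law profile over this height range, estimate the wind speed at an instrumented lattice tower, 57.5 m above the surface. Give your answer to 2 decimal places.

6.21 m/s

First find α: α = ln(V₂/V₁)/ln(z₂/z₁) = ln(5.29/3.71)/ln(33.4/10.0) = 0.35479/1.20597 = 0.2942
Extrapolate from 33.4 m to 57.5 m: V₃ = 5.29 × (57.5/33.4)^0.2942 = 5.29 × 1.1733 = 6.2067 m/s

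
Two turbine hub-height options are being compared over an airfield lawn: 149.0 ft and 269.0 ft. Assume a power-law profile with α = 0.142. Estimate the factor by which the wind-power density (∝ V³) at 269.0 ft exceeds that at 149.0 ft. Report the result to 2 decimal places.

Speed ratio: V_B/V_A = (z_B/z_A)^α = (269.0/149.0)^0.142 = (1.8054)^0.142 = 1.08751
Power-density ratio: P_B/P_A = (V_B/V_A)³ = (1.08751)³ = 1.28617

1.29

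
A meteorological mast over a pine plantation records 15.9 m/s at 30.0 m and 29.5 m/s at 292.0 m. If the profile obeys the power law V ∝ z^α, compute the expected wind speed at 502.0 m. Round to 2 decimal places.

First find α: α = ln(V₂/V₁)/ln(z₂/z₁) = ln(29.5/15.9)/ln(292.0/30.0) = 0.61807/2.27556 = 0.2716
Extrapolate from 292.0 m to 502.0 m: V₃ = 29.5 × (502.0/292.0)^0.2716 = 29.5 × 1.1586 = 34.1773 m/s

34.18 m/s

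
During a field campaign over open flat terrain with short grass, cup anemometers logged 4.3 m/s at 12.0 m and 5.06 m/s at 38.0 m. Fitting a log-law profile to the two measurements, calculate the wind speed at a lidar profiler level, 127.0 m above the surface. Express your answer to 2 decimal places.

5.86 m/s

Log law: V ∝ ln(z/z₀). From the pair, with r = V₁/V₂ = 0.84980,
ln z₀ = (ln z₁ − r·ln z₂)/(1 − r) = (2.4849 − 0.84980×3.6376)/0.15020 = -4.0368 → z₀ = 0.01765 m
V₃ = V₁ · ln(z₃/z₀)/ln(z₁/z₀) = 4.3 × 8.8810/6.5217 = 5.8556 m/s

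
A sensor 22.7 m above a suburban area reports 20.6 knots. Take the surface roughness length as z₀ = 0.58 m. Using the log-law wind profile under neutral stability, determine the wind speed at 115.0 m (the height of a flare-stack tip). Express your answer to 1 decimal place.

Log law: V(z) ∝ ln(z/z₀), so V₂/V₁ = ln(z₂/z₀) / ln(z₁/z₀).
ln(115.0/0.58) = 5.2897, ln(22.7/0.58) = 3.6671
V₂ = 20.6 × 5.2897/3.6671 = 20.6 × 1.4425 = 29.7148 knots

29.7 knots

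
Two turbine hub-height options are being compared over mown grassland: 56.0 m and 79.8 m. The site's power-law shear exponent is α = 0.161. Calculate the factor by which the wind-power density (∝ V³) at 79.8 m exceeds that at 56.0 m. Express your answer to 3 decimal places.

1.187

Speed ratio: V_B/V_A = (z_B/z_A)^α = (79.8/56.0)^0.161 = (1.4250)^0.161 = 1.05868
Power-density ratio: P_B/P_A = (V_B/V_A)³ = (1.05868)³ = 1.18657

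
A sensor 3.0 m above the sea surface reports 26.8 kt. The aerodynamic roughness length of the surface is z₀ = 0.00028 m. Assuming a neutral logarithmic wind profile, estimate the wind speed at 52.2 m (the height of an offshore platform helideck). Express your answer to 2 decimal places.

Log law: V(z) ∝ ln(z/z₀), so V₂/V₁ = ln(z₂/z₀) / ln(z₁/z₀).
ln(52.2/0.00028) = 12.1358, ln(3.0/0.00028) = 9.2793
V₂ = 26.8 × 12.1358/9.2793 = 26.8 × 1.3078 = 35.0499 kt

35.05 kt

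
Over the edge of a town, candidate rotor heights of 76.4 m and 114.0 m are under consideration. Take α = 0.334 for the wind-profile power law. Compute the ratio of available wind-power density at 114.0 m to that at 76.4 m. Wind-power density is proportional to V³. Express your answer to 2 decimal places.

1.49

Speed ratio: V_B/V_A = (z_B/z_A)^α = (114.0/76.4)^0.334 = (1.4921)^0.334 = 1.14302
Power-density ratio: P_B/P_A = (V_B/V_A)³ = (1.14302)³ = 1.49334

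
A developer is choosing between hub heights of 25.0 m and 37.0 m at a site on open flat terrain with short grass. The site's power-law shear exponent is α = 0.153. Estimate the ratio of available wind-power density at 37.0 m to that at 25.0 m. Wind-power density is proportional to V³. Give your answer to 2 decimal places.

1.20

Speed ratio: V_B/V_A = (z_B/z_A)^α = (37.0/25.0)^0.153 = (1.4800)^0.153 = 1.06182
Power-density ratio: P_B/P_A = (V_B/V_A)³ = (1.06182)³ = 1.19715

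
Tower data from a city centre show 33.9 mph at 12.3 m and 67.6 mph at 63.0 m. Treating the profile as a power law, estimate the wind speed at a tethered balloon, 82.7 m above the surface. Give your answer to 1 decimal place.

First find α: α = ln(V₂/V₁)/ln(z₂/z₁) = ln(67.6/33.9)/ln(63.0/12.3) = 0.69019/1.63354 = 0.4225
Extrapolate from 63.0 m to 82.7 m: V₃ = 67.6 × (82.7/63.0)^0.4225 = 67.6 × 1.1218 = 75.8356 mph

75.8 mph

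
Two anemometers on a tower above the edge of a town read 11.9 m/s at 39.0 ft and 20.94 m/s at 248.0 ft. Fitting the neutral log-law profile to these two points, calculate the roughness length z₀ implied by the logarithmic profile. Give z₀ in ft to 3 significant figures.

Log law: V(z) ∝ ln(z/z₀). With r = V₁/V₂ = 11.9/20.94 = 0.56829,
r · ln(z₂/z₀) = ln(z₁/z₀) ⇒ ln z₀ = (ln z₁ − r·ln z₂)/(1 − r)
ln z₀ = (3.66356 − 0.56829×5.51343) / 0.43171 = 1.2284
z₀ = exp(1.2284) = 3.416 ft

z₀ ≈ 3.42 ft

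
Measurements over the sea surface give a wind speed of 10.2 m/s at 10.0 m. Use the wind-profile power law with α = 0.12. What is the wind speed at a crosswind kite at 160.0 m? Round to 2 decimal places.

Power-law profile: V₂ = V₁ · (z₂/z₁)^α
V₂ = 10.2 × (160.0/10.0)^0.12 = 10.2 × (16.0000)^0.12
    = 10.2 × 1.3947 = 14.2264 m/s

14.23 m/s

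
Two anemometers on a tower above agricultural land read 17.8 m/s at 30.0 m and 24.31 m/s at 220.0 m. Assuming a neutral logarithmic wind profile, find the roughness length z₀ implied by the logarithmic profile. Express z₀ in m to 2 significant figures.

Log law: V(z) ∝ ln(z/z₀). With r = V₁/V₂ = 17.8/24.31 = 0.73221,
r · ln(z₂/z₀) = ln(z₁/z₀) ⇒ ln z₀ = (ln z₁ − r·ln z₂)/(1 − r)
ln z₀ = (3.40120 − 0.73221×5.39363) / 0.26779 = -2.0466
z₀ = exp(-2.0466) = 0.1292 m

z₀ ≈ 0.13 m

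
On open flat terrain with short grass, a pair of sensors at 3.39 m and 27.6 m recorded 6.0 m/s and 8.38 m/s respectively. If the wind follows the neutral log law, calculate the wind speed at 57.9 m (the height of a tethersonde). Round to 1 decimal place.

Log law: V ∝ ln(z/z₀). From the pair, with r = V₁/V₂ = 0.71599,
ln z₀ = (ln z₁ − r·ln z₂)/(1 − r) = (1.2208 − 0.71599×3.3178)/0.28401 = -4.0657 → z₀ = 0.01715 m
V₃ = V₁ · ln(z₃/z₀)/ln(z₁/z₀) = 6.0 × 8.1244/5.2865 = 9.2209 m/s

9.2 m/s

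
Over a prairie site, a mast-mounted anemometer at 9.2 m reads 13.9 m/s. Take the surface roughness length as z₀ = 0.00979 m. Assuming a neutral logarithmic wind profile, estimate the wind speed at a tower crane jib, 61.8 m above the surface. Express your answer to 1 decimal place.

17.8 m/s

Log law: V(z) ∝ ln(z/z₀), so V₂/V₁ = ln(z₂/z₀) / ln(z₁/z₀).
ln(61.8/0.00979) = 8.7503, ln(9.2/0.00979) = 6.8456
V₂ = 13.9 × 8.7503/6.8456 = 13.9 × 1.2782 = 17.7675 m/s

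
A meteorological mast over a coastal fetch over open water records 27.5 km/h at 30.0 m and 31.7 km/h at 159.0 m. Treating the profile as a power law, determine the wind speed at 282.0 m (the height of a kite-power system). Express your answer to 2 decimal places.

First find α: α = ln(V₂/V₁)/ln(z₂/z₁) = ln(31.7/27.5)/ln(159.0/30.0) = 0.14213/1.66771 = 0.0852
Extrapolate from 159.0 m to 282.0 m: V₃ = 31.7 × (282.0/159.0)^0.0852 = 31.7 × 1.0500 = 33.2865 km/h

33.29 km/h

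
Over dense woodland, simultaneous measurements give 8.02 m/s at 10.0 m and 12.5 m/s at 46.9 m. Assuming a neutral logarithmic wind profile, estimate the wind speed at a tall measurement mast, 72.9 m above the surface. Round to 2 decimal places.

Log law: V ∝ ln(z/z₀). From the pair, with r = V₁/V₂ = 0.64160,
ln z₀ = (ln z₁ − r·ln z₂)/(1 − r) = (2.3026 − 0.64160×3.8480)/0.35840 = -0.4640 → z₀ = 0.6288 m
V₃ = V₁ · ln(z₃/z₀)/ln(z₁/z₀) = 8.02 × 4.7531/2.7666 = 13.7786 m/s

13.78 m/s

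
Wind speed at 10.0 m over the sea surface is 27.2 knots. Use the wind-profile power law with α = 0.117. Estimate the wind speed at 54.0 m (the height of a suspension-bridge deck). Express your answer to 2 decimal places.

33.13 knots

Power-law profile: V₂ = V₁ · (z₂/z₁)^α
V₂ = 27.2 × (54.0/10.0)^0.117 = 27.2 × (5.4000)^0.117
    = 27.2 × 1.2181 = 33.1329 knots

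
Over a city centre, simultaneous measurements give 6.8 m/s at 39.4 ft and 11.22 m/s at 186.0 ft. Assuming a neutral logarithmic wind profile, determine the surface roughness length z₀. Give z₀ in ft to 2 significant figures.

Log law: V(z) ∝ ln(z/z₀). With r = V₁/V₂ = 6.8/11.22 = 0.60606,
r · ln(z₂/z₀) = ln(z₁/z₀) ⇒ ln z₀ = (ln z₁ − r·ln z₂)/(1 − r)
ln z₀ = (3.67377 − 0.60606×5.22575) / 0.39394 = 1.2861
z₀ = exp(1.2861) = 3.619 ft

z₀ ≈ 3.6 ft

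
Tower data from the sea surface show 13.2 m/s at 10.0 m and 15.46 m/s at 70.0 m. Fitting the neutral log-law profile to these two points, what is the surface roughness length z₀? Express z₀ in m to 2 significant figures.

Log law: V(z) ∝ ln(z/z₀). With r = V₁/V₂ = 13.2/15.46 = 0.85382,
r · ln(z₂/z₀) = ln(z₁/z₀) ⇒ ln z₀ = (ln z₁ − r·ln z₂)/(1 − r)
ln z₀ = (2.30259 − 0.85382×4.24850) / 0.14618 = -9.0629
z₀ = exp(-9.0629) = 0.0001159 m

z₀ ≈ 0.00012 m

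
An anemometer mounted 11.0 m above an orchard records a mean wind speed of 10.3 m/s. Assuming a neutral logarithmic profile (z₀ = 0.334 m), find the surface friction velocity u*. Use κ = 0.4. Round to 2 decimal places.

Log law: V(z) = (u*/κ) · ln(z/z₀) ⇒ u* = κ · V / ln(z/z₀)
u* = 0.4 × 10.3 / ln(11.0/0.334) = 0.4 × 10.3 / 3.4945
   = 4.1200 / 3.4945 = 1.1790 m/s

u* ≈ 1.18 m/s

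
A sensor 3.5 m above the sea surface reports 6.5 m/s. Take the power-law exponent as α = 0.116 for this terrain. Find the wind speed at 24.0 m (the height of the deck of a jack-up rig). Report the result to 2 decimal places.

Power-law profile: V₂ = V₁ · (z₂/z₁)^α
V₂ = 6.5 × (24.0/3.5)^0.116 = 6.5 × (6.8571)^0.116
    = 6.5 × 1.2502 = 8.1265 m/s

8.13 m/s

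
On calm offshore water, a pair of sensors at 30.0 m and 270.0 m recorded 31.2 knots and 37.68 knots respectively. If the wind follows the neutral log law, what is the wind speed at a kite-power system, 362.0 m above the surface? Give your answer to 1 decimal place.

Log law: V ∝ ln(z/z₀). From the pair, with r = V₁/V₂ = 0.82803,
ln z₀ = (ln z₁ − r·ln z₂)/(1 − r) = (3.4012 − 0.82803×5.5984)/0.17197 = -7.1780 → z₀ = 0.0007632 m
V₃ = V₁ · ln(z₃/z₀)/ln(z₁/z₀) = 31.2 × 13.0697/10.5792 = 38.5448 knots

38.5 knots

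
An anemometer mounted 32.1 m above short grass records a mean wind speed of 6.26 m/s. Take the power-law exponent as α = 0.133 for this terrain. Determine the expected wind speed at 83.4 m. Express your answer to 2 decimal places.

Power-law profile: V₂ = V₁ · (z₂/z₁)^α
V₂ = 6.26 × (83.4/32.1)^0.133 = 6.26 × (2.5981)^0.133
    = 6.26 × 1.1354 = 7.1076 m/s

7.11 m/s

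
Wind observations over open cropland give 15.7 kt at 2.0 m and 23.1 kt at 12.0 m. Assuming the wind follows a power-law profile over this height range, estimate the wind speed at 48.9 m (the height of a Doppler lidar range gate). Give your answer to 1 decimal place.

31.3 kt

First find α: α = ln(V₂/V₁)/ln(z₂/z₁) = ln(23.1/15.7)/ln(12.0/2.0) = 0.38617/1.79176 = 0.2155
Extrapolate from 12.0 m to 48.9 m: V₃ = 23.1 × (48.9/12.0)^0.2155 = 23.1 × 1.3536 = 31.2688 kt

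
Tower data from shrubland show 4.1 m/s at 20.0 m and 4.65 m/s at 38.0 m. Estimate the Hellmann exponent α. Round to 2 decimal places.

Power law: V₂/V₁ = (z₂/z₁)^α ⇒ α = ln(V₂/V₁) / ln(z₂/z₁)
α = ln(4.65/4.1) / ln(38.0/20.0) = ln(1.1341) / ln(1.9000)
  = 0.12588 / 0.64185 = 0.19612

α ≈ 0.20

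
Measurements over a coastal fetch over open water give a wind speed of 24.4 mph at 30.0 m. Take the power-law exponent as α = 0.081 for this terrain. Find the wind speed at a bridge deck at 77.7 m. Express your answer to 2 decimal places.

26.36 mph

Power-law profile: V₂ = V₁ · (z₂/z₁)^α
V₂ = 24.4 × (77.7/30.0)^0.081 = 24.4 × (2.5900)^0.081
    = 24.4 × 1.0801 = 26.3552 mph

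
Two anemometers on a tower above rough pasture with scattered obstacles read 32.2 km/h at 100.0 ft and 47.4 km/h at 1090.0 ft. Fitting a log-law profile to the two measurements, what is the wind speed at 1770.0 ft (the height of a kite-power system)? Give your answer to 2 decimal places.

Log law: V ∝ ln(z/z₀). From the pair, with r = V₁/V₂ = 0.67932,
ln z₀ = (ln z₁ − r·ln z₂)/(1 − r) = (4.6052 − 0.67932×6.9939)/0.32068 = -0.4552 → z₀ = 0.6343 ft
V₃ = V₁ · ln(z₃/z₀)/ln(z₁/z₀) = 32.2 × 7.9340/5.0604 = 50.4849 km/h

50.48 km/h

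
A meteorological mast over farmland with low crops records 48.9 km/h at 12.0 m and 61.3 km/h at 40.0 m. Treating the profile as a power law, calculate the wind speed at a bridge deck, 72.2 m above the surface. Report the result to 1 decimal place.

68.5 km/h

First find α: α = ln(V₂/V₁)/ln(z₂/z₁) = ln(61.3/48.9)/ln(40.0/12.0) = 0.22600/1.20397 = 0.1877
Extrapolate from 40.0 m to 72.2 m: V₃ = 61.3 × (72.2/40.0)^0.1877 = 61.3 × 1.1172 = 68.4865 km/h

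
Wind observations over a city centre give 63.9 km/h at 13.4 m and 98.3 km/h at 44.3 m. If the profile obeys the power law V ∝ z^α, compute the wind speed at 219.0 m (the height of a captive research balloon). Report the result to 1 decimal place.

174.8 km/h

First find α: α = ln(V₂/V₁)/ln(z₂/z₁) = ln(98.3/63.9)/ln(44.3/13.4) = 0.43070/1.19573 = 0.3602
Extrapolate from 44.3 m to 219.0 m: V₃ = 98.3 × (219.0/44.3)^0.3602 = 98.3 × 1.7783 = 174.8028 km/h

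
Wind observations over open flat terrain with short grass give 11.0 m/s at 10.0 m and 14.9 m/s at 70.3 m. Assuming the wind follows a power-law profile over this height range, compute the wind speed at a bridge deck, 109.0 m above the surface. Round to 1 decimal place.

16.0 m/s

First find α: α = ln(V₂/V₁)/ln(z₂/z₁) = ln(14.9/11.0)/ln(70.3/10.0) = 0.30347/1.95019 = 0.1556
Extrapolate from 70.3 m to 109.0 m: V₃ = 14.9 × (109.0/70.3)^0.1556 = 14.9 × 1.0706 = 15.9524 m/s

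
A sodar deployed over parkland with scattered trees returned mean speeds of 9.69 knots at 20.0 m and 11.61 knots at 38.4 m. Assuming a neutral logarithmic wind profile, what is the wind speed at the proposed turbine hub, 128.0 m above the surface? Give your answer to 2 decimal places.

15.15 knots

Log law: V ∝ ln(z/z₀). From the pair, with r = V₁/V₂ = 0.83463,
ln z₀ = (ln z₁ − r·ln z₂)/(1 − r) = (2.9957 − 0.83463×3.6481)/0.16537 = -0.2965 → z₀ = 0.7434 m
V₃ = V₁ · ln(z₃/z₀)/ln(z₁/z₀) = 9.69 × 5.1485/3.2922 = 15.1537 knots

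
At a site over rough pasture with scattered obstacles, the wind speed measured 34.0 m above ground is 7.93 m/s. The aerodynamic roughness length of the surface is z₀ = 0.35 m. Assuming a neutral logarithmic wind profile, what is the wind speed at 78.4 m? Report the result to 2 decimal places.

9.38 m/s

Log law: V(z) ∝ ln(z/z₀), so V₂/V₁ = ln(z₂/z₀) / ln(z₁/z₀).
ln(78.4/0.35) = 5.4116, ln(34.0/0.35) = 4.5762
V₂ = 7.93 × 5.4116/4.5762 = 7.93 × 1.1826 = 9.3778 m/s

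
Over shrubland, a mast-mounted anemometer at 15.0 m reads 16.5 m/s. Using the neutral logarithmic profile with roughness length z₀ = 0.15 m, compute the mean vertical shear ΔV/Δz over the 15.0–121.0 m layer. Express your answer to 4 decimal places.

0.0706 m/s/m

Log law: V₂ = V₁ · ln(z₂/z₀)/ln(z₁/z₀) = 16.5 × 6.6929/4.6052 = 23.9802 m/s
ΔV/Δz = (23.9802 − 16.5)/(121.0 − 15.0) = 7.4802/106.0000 = 0.07057 m/s/m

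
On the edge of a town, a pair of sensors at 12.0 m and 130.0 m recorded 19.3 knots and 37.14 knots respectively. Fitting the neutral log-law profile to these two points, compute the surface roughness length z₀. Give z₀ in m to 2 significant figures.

z₀ ≈ 0.91 m

Log law: V(z) ∝ ln(z/z₀). With r = V₁/V₂ = 19.3/37.14 = 0.51966,
r · ln(z₂/z₀) = ln(z₁/z₀) ⇒ ln z₀ = (ln z₁ − r·ln z₂)/(1 − r)
ln z₀ = (2.48491 − 0.51966×4.86753) / 0.48034 = -0.0927
z₀ = exp(-0.0927) = 0.9115 m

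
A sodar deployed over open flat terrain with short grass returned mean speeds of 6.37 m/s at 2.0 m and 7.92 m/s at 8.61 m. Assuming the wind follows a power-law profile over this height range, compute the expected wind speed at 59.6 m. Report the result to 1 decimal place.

10.6 m/s

First find α: α = ln(V₂/V₁)/ln(z₂/z₁) = ln(7.92/6.37)/ln(8.61/2.0) = 0.21779/1.45978 = 0.1492
Extrapolate from 8.61 m to 59.6 m: V₃ = 7.92 × (59.6/8.61)^0.1492 = 7.92 × 1.3346 = 10.5703 m/s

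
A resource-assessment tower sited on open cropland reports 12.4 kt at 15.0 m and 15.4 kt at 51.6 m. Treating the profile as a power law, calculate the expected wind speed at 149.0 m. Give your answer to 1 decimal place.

18.5 kt

First find α: α = ln(V₂/V₁)/ln(z₂/z₁) = ln(15.4/12.4)/ln(51.6/15.0) = 0.21667/1.23547 = 0.1754
Extrapolate from 51.6 m to 149.0 m: V₃ = 15.4 × (149.0/51.6)^0.1754 = 15.4 × 1.2044 = 18.5476 kt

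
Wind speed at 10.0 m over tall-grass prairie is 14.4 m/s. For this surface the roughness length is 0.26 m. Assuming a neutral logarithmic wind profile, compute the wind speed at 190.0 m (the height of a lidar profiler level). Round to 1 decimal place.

26.0 m/s

Log law: V(z) ∝ ln(z/z₀), so V₂/V₁ = ln(z₂/z₀) / ln(z₁/z₀).
ln(190.0/0.26) = 6.5941, ln(10.0/0.26) = 3.6497
V₂ = 14.4 × 6.5941/3.6497 = 14.4 × 1.8068 = 26.0175 m/s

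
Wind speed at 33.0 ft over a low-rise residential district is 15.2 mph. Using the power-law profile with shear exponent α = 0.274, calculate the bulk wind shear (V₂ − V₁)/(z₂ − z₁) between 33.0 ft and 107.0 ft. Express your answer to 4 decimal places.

0.0781 mph/ft

Power law: V₂ = V₁ · (z₂/z₁)^α = 15.2 × (3.2424)^0.274 = 20.9808 mph
ΔV/Δz = (20.9808 − 15.2)/(107.0 − 33.0) = 5.7808/74.0000 = 0.07812 mph/ft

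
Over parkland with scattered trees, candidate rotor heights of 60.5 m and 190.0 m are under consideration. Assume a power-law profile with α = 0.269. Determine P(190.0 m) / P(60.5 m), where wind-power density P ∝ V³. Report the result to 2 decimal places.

2.52

Speed ratio: V_B/V_A = (z_B/z_A)^α = (190.0/60.5)^0.269 = (3.1405)^0.269 = 1.36048
Power-density ratio: P_B/P_A = (V_B/V_A)³ = (1.36048)³ = 2.51813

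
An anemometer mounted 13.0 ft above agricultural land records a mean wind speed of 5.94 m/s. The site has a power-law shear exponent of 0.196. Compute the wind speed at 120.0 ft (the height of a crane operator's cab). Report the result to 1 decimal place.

Power-law profile: V₂ = V₁ · (z₂/z₁)^α
V₂ = 5.94 × (120.0/13.0)^0.196 = 5.94 × (9.2308)^0.196
    = 5.94 × 1.5459 = 9.1828 m/s

9.2 m/s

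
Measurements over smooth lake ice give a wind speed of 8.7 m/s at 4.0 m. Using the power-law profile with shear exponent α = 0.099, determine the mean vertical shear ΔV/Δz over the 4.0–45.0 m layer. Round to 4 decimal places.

Power law: V₂ = V₁ · (z₂/z₁)^α = 8.7 × (11.2500)^0.099 = 11.0556 m/s
ΔV/Δz = (11.0556 − 8.7)/(45.0 − 4.0) = 2.3556/41.0000 = 0.05745 m/s/m

0.0575 m/s/m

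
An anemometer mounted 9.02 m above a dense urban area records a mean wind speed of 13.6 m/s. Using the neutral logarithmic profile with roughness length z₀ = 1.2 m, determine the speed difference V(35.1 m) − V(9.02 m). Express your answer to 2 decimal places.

9.16 m/s

Log law: V₂ = V₁ · ln(z₂/z₀)/ln(z₁/z₀) = 13.6 × 3.3759/2.0171 = 22.7611 m/s
ΔV = 22.7611 − 13.6 = 9.1611 m/s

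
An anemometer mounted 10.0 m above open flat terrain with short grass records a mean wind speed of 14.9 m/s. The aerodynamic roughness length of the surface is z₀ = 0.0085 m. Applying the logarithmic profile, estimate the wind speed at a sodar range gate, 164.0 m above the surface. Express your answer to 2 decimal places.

Log law: V(z) ∝ ln(z/z₀), so V₂/V₁ = ln(z₂/z₀) / ln(z₁/z₀).
ln(164.0/0.0085) = 9.8676, ln(10.0/0.0085) = 7.0703
V₂ = 14.9 × 9.8676/7.0703 = 14.9 × 1.3956 = 20.7950 m/s

20.80 m/s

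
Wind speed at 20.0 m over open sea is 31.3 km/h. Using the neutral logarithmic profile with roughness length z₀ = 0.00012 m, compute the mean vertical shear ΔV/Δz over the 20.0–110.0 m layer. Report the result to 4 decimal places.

Log law: V₂ = V₁ · ln(z₂/z₀)/ln(z₁/z₀) = 31.3 × 13.7285/12.0238 = 35.7378 km/h
ΔV/Δz = (35.7378 − 31.3)/(110.0 − 20.0) = 4.4378/90.0000 = 0.04931 km/h/m

0.0493 km/h/m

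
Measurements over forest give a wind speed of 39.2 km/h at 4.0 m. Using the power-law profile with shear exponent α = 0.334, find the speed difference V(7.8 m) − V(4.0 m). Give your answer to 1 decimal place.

Power law: V₂ = V₁ · (z₂/z₁)^α = 39.2 × (1.9500)^0.334 = 48.9957 km/h
ΔV = 48.9957 − 39.2 = 9.7957 km/h

9.8 km/h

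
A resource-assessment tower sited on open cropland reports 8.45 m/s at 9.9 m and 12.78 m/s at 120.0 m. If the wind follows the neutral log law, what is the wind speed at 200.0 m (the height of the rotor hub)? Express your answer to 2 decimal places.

13.67 m/s

Log law: V ∝ ln(z/z₀). From the pair, with r = V₁/V₂ = 0.66119,
ln z₀ = (ln z₁ − r·ln z₂)/(1 − r) = (2.2925 − 0.66119×4.7875)/0.33881 = -2.5764 → z₀ = 0.07605 m
V₃ = V₁ · ln(z₃/z₀)/ln(z₁/z₀) = 8.45 × 7.8747/4.8689 = 13.6665 m/s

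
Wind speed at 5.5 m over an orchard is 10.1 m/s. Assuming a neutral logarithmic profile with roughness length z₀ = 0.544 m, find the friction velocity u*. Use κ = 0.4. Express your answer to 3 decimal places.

Log law: V(z) = (u*/κ) · ln(z/z₀) ⇒ u* = κ · V / ln(z/z₀)
u* = 0.4 × 10.1 / ln(5.5/0.544) = 0.4 × 10.1 / 2.3136
   = 4.0400 / 2.3136 = 1.7462 m/s

u* ≈ 1.746 m/s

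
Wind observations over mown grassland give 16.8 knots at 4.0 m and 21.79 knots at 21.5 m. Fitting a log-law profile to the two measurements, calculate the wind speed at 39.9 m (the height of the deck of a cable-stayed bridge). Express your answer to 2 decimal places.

23.62 knots

Log law: V ∝ ln(z/z₀). From the pair, with r = V₁/V₂ = 0.77100,
ln z₀ = (ln z₁ − r·ln z₂)/(1 − r) = (1.3863 − 0.77100×3.0681)/0.22900 = -4.2757 → z₀ = 0.01390 m
V₃ = V₁ · ln(z₃/z₀)/ln(z₁/z₀) = 16.8 × 7.9621/5.6620 = 23.6246 knots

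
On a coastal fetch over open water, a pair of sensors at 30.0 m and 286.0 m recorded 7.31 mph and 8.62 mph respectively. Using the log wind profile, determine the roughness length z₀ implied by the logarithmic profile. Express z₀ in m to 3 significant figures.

z₀ ≈ 0.000103 m

Log law: V(z) ∝ ln(z/z₀). With r = V₁/V₂ = 7.31/8.62 = 0.84803,
r · ln(z₂/z₀) = ln(z₁/z₀) ⇒ ln z₀ = (ln z₁ − r·ln z₂)/(1 − r)
ln z₀ = (3.40120 − 0.84803×5.65599) / 0.15197 = -9.1809
z₀ = exp(-9.1809) = 0.0001030 m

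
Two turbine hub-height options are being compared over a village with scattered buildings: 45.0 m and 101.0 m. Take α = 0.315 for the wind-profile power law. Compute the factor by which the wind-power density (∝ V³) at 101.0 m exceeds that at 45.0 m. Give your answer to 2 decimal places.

Speed ratio: V_B/V_A = (z_B/z_A)^α = (101.0/45.0)^0.315 = (2.2444)^0.315 = 1.29003
Power-density ratio: P_B/P_A = (V_B/V_A)³ = (1.29003)³ = 2.14683

2.15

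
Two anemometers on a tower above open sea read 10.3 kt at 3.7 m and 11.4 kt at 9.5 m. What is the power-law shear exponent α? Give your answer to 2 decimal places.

Power law: V₂/V₁ = (z₂/z₁)^α ⇒ α = ln(V₂/V₁) / ln(z₂/z₁)
α = ln(11.4/10.3) / ln(9.5/3.7) = ln(1.1068) / ln(2.5676)
  = 0.10147 / 0.94296 = 0.10761

α ≈ 0.11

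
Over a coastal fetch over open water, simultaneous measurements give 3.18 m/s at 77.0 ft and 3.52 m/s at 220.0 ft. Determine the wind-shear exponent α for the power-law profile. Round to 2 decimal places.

Power law: V₂/V₁ = (z₂/z₁)^α ⇒ α = ln(V₂/V₁) / ln(z₂/z₁)
α = ln(3.52/3.18) / ln(220.0/77.0) = ln(1.1069) / ln(2.8571)
  = 0.10158 / 1.04982 = 0.09676

α ≈ 0.10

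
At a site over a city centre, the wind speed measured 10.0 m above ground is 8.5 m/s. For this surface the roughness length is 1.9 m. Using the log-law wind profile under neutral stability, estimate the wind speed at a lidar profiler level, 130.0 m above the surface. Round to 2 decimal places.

21.63 m/s

Log law: V(z) ∝ ln(z/z₀), so V₂/V₁ = ln(z₂/z₀) / ln(z₁/z₀).
ln(130.0/1.9) = 4.2257, ln(10.0/1.9) = 1.6607
V₂ = 8.5 × 4.2257/1.6607 = 8.5 × 2.5445 = 21.6280 m/s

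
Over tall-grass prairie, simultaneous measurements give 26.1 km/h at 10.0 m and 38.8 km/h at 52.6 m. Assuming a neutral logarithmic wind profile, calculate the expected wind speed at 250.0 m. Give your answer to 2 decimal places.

Log law: V ∝ ln(z/z₀). From the pair, with r = V₁/V₂ = 0.67268,
ln z₀ = (ln z₁ − r·ln z₂)/(1 − r) = (2.3026 − 0.67268×3.9627)/0.32732 = -1.1092 → z₀ = 0.3298 m
V₃ = V₁ · ln(z₃/z₀)/ln(z₁/z₀) = 26.1 × 6.6306/3.4118 = 50.7244 km/h

50.72 km/h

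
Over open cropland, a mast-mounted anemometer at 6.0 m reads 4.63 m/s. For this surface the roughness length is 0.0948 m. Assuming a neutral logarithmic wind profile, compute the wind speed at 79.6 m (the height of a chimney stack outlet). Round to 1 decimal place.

Log law: V(z) ∝ ln(z/z₀), so V₂/V₁ = ln(z₂/z₀) / ln(z₁/z₀).
ln(79.6/0.0948) = 6.7330, ln(6.0/0.0948) = 4.1477
V₂ = 4.63 × 6.7330/4.1477 = 4.63 × 1.6233 = 7.5158 m/s

7.5 m/s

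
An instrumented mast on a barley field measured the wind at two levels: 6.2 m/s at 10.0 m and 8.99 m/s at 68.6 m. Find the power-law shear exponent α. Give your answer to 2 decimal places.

Power law: V₂/V₁ = (z₂/z₁)^α ⇒ α = ln(V₂/V₁) / ln(z₂/z₁)
α = ln(8.99/6.2) / ln(68.6/10.0) = ln(1.4500) / ln(6.8600)
  = 0.37156 / 1.92571 = 0.19295

α ≈ 0.19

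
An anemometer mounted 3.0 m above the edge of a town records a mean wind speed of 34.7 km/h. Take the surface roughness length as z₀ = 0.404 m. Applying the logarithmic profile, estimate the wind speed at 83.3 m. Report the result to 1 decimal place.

Log law: V(z) ∝ ln(z/z₀), so V₂/V₁ = ln(z₂/z₀) / ln(z₁/z₀).
ln(83.3/0.404) = 5.3288, ln(3.0/0.404) = 2.0050
V₂ = 34.7 × 5.3288/2.0050 = 34.7 × 2.6578 = 92.2261 km/h

92.2 km/h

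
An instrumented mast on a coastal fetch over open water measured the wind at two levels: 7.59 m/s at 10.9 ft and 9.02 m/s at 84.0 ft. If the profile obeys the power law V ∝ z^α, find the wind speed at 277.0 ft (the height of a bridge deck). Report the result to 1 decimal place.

10.0 m/s

First find α: α = ln(V₂/V₁)/ln(z₂/z₁) = ln(9.02/7.59)/ln(84.0/10.9) = 0.17261/2.04205 = 0.0845
Extrapolate from 84.0 ft to 277.0 ft: V₃ = 9.02 × (277.0/84.0)^0.0845 = 9.02 × 1.1061 = 9.9772 m/s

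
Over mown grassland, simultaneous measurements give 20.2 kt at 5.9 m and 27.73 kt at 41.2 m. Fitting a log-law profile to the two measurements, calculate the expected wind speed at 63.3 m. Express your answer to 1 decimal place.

Log law: V ∝ ln(z/z₀). From the pair, with r = V₁/V₂ = 0.72845,
ln z₀ = (ln z₁ − r·ln z₂)/(1 − r) = (1.7750 − 0.72845×3.7184)/0.27155 = -3.4386 → z₀ = 0.03211 m
V₃ = V₁ · ln(z₃/z₀)/ln(z₁/z₀) = 20.2 × 7.5865/5.2136 = 29.3939 kt

29.4 kt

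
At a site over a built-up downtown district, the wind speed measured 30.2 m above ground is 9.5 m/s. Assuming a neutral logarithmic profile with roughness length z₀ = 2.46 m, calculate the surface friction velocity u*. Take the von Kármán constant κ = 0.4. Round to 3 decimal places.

u* ≈ 1.515 m/s

Log law: V(z) = (u*/κ) · ln(z/z₀) ⇒ u* = κ · V / ln(z/z₀)
u* = 0.4 × 9.5 / ln(30.2/2.46) = 0.4 × 9.5 / 2.5077
   = 3.8000 / 2.5077 = 1.5153 m/s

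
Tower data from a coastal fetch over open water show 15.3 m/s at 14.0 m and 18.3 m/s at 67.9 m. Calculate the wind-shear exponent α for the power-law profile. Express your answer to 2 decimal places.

Power law: V₂/V₁ = (z₂/z₁)^α ⇒ α = ln(V₂/V₁) / ln(z₂/z₁)
α = ln(18.3/15.3) / ln(67.9/14.0) = ln(1.1961) / ln(4.8500)
  = 0.17905 / 1.57898 = 0.11339

α ≈ 0.11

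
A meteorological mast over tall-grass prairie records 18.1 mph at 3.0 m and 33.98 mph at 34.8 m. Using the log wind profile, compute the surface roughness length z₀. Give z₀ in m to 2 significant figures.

Log law: V(z) ∝ ln(z/z₀). With r = V₁/V₂ = 18.1/33.98 = 0.53267,
r · ln(z₂/z₀) = ln(z₁/z₀) ⇒ ln z₀ = (ln z₁ − r·ln z₂)/(1 − r)
ln z₀ = (1.09861 − 0.53267×3.54962) / 0.46733 = -1.6950
z₀ = exp(-1.6950) = 0.1836 m

z₀ ≈ 0.18 m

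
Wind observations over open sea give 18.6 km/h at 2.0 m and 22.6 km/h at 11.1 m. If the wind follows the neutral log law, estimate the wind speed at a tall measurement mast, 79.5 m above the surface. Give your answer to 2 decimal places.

27.20 km/h

Log law: V ∝ ln(z/z₀). From the pair, with r = V₁/V₂ = 0.82301,
ln z₀ = (ln z₁ − r·ln z₂)/(1 − r) = (0.6931 − 0.82301×2.4069)/0.17699 = -7.2760 → z₀ = 0.0006919 m
V₃ = V₁ · ln(z₃/z₀)/ln(z₁/z₀) = 18.6 × 11.6518/7.9692 = 27.1952 km/h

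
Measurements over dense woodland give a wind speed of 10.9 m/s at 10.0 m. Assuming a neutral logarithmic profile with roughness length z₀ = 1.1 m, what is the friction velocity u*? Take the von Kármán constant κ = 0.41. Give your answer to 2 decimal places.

u* ≈ 2.02 m/s

Log law: V(z) = (u*/κ) · ln(z/z₀) ⇒ u* = κ · V / ln(z/z₀)
u* = 0.41 × 10.9 / ln(10.0/1.1) = 0.41 × 10.9 / 2.2073
   = 4.4690 / 2.2073 = 2.0247 m/s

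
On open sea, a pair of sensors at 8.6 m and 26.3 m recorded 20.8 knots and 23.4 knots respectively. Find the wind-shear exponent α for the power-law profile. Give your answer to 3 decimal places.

Power law: V₂/V₁ = (z₂/z₁)^α ⇒ α = ln(V₂/V₁) / ln(z₂/z₁)
α = ln(23.4/20.8) / ln(26.3/8.6) = ln(1.1250) / ln(3.0581)
  = 0.11778 / 1.11781 = 0.10537

α ≈ 0.105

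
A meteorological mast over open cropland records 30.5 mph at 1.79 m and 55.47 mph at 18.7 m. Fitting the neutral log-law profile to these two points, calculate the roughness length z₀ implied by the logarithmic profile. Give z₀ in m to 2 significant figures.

Log law: V(z) ∝ ln(z/z₀). With r = V₁/V₂ = 30.5/55.47 = 0.54985,
r · ln(z₂/z₀) = ln(z₁/z₀) ⇒ ln z₀ = (ln z₁ − r·ln z₂)/(1 − r)
ln z₀ = (0.58222 − 0.54985×2.92852) / 0.45015 = -2.2837
z₀ = exp(-2.2837) = 0.1019 m

z₀ ≈ 0.10 m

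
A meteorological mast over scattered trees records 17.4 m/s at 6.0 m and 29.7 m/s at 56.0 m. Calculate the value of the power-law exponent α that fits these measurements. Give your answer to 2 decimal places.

Power law: V₂/V₁ = (z₂/z₁)^α ⇒ α = ln(V₂/V₁) / ln(z₂/z₁)
α = ln(29.7/17.4) / ln(56.0/6.0) = ln(1.7069) / ln(9.3333)
  = 0.53468 / 2.23359 = 0.23938

α ≈ 0.24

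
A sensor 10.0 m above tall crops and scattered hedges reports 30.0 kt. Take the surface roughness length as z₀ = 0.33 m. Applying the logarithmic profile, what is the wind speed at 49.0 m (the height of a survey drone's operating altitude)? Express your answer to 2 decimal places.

Log law: V(z) ∝ ln(z/z₀), so V₂/V₁ = ln(z₂/z₀) / ln(z₁/z₀).
ln(49.0/0.33) = 5.0005, ln(10.0/0.33) = 3.4112
V₂ = 30.0 × 5.0005/3.4112 = 30.0 × 1.4659 = 43.9764 kt

43.98 kt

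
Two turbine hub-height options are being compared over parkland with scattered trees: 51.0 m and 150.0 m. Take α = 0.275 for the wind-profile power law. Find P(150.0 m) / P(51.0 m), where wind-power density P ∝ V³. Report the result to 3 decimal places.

Speed ratio: V_B/V_A = (z_B/z_A)^α = (150.0/51.0)^0.275 = (2.9412)^0.275 = 1.34537
Power-density ratio: P_B/P_A = (V_B/V_A)³ = (1.34537)³ = 2.43517

2.435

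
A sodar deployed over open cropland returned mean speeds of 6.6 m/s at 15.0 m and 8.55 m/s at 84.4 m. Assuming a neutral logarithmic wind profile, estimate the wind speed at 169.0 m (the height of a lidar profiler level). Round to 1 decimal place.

Log law: V ∝ ln(z/z₀). From the pair, with r = V₁/V₂ = 0.77193,
ln z₀ = (ln z₁ − r·ln z₂)/(1 − r) = (2.7081 − 0.77193×4.4356)/0.22807 = -3.1389 → z₀ = 0.04333 m
V₃ = V₁ · ln(z₃/z₀)/ln(z₁/z₀) = 6.6 × 8.2688/5.8470 = 9.3338 m/s

9.3 m/s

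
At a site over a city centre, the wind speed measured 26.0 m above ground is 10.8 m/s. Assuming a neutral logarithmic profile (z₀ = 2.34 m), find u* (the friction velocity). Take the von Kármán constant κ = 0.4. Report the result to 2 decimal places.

Log law: V(z) = (u*/κ) · ln(z/z₀) ⇒ u* = κ · V / ln(z/z₀)
u* = 0.4 × 10.8 / ln(26.0/2.34) = 0.4 × 10.8 / 2.4079
   = 4.3200 / 2.4079 = 1.7941 m/s

u* ≈ 1.79 m/s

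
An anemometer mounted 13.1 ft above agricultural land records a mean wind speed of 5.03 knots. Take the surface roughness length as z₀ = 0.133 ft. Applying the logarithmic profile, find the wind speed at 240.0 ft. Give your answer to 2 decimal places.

8.22 knots

Log law: V(z) ∝ ln(z/z₀), so V₂/V₁ = ln(z₂/z₀) / ln(z₁/z₀).
ln(240.0/0.133) = 7.4980, ln(13.1/0.133) = 4.5900
V₂ = 5.03 × 7.4980/4.5900 = 5.03 × 1.6336 = 8.2168 knots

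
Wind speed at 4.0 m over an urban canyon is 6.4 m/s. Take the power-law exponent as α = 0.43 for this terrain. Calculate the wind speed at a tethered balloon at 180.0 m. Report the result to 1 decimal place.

Power-law profile: V₂ = V₁ · (z₂/z₁)^α
V₂ = 6.4 × (180.0/4.0)^0.43 = 6.4 × (45.0000)^0.43
    = 6.4 × 5.1390 = 32.8898 m/s

32.9 m/s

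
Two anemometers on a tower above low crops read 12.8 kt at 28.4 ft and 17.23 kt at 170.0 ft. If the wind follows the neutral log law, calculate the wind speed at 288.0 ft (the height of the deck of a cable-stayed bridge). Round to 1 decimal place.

Log law: V ∝ ln(z/z₀). From the pair, with r = V₁/V₂ = 0.74289,
ln z₀ = (ln z₁ − r·ln z₂)/(1 − r) = (3.3464 − 0.74289×5.1358)/0.25711 = -1.8239 → z₀ = 0.1614 ft
V₃ = V₁ · ln(z₃/z₀)/ln(z₁/z₀) = 12.8 × 7.4869/5.1703 = 18.5351 kt

18.5 kt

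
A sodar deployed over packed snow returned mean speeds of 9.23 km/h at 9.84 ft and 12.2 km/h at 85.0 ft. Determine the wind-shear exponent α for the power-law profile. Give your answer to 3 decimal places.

α ≈ 0.129

Power law: V₂/V₁ = (z₂/z₁)^α ⇒ α = ln(V₂/V₁) / ln(z₂/z₁)
α = ln(12.2/9.23) / ln(85.0/9.84) = ln(1.3218) / ln(8.6382)
  = 0.27898 / 2.15620 = 0.12938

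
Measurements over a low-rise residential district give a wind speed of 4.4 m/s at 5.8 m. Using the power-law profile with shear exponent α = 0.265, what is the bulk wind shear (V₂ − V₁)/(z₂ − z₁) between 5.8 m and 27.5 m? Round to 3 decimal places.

0.104 m/s/m

Power law: V₂ = V₁ · (z₂/z₁)^α = 4.4 × (4.7414)^0.265 = 6.6461 m/s
ΔV/Δz = (6.6461 − 4.4)/(27.5 − 5.8) = 2.2461/21.7000 = 0.10351 m/s/m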